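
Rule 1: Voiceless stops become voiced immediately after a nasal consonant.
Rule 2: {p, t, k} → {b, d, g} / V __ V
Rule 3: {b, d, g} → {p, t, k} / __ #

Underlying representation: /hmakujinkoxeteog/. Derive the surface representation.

hmagujingoxedeok

Rule 1 (post-nasal voicing): /k/ is a voiceless stop immediately after the nasal /n/, so it voices to [g]. /hmakujinkoxeteog/ → hmakujingoxeteog.
Rule 2 (intervocalic voicing): /k/ is a voiceless stop between vowels /a/ and /u/, so it voices to [g]. /t/ is a voiceless stop between vowels /e/ and /e/, so it voices to [d]. /hmakujingoxeteog/ → hmagujingoxedeog.
Rule 3 (final devoicing): /g/ is a voiced stop in word-final position, so it devoices to [k]. /hmagujingoxedeog/ → hmagujingoxedeok.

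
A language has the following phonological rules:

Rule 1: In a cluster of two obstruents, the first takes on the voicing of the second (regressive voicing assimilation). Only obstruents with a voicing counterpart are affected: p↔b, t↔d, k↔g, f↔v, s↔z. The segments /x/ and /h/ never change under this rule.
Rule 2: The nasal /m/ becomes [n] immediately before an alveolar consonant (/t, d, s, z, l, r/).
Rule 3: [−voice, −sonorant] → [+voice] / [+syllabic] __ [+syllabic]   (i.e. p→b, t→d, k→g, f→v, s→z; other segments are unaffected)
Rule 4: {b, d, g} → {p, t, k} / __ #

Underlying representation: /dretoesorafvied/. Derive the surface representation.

dredoezoravviet

Rule 1 (regressive voicing assimilation): /f/ precedes the voiced obstruent /v/, so it voices to [v] by assimilation. /dretoesorafvied/ → dretoesoravvied.
Rule 2 (nasal place assimilation): no segment meets the environment; /dretoesoravvied/ is unchanged.
Rule 3 (intervocalic voicing): /t/ is a voiceless obstruent between vowels /e/ and /o/, so it voices to [d]. /s/ is a voiceless obstruent between vowels /e/ and /o/, so it voices to [z]. /dretoesoravvied/ → dredoezoravvied.
Rule 4 (final devoicing): /d/ is a voiced stop in word-final position, so it devoices to [t]. /dredoezoravvied/ → dredoezoravviet.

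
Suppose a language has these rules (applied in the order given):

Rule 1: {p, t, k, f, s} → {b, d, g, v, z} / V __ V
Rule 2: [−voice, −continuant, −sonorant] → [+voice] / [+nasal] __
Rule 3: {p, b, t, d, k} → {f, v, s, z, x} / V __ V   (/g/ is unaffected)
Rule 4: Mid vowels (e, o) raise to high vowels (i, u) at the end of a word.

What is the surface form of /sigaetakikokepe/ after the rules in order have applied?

Rule 1 (intervocalic voicing): /t/ is a voiceless obstruent between vowels /e/ and /a/, so it voices to [d]. /k/ is a voiceless obstruent between vowels /a/ and /i/, so it voices to [g]. /k/ is a voiceless obstruent between vowels /i/ and /o/, so it voices to [g]. /k/ is a voiceless obstruent between vowels /o/ and /e/, so it voices to [g]. /p/ is a voiceless obstruent between vowels /e/ and /e/, so it voices to [b]. /sigaetakikokepe/ → sigaedagigogebe.
Rule 2 (post-nasal voicing): no segment meets the environment; /sigaedagigogebe/ is unchanged.
Rule 3 (intervocalic spirantization): /d/ is a stop between vowels /e/ and /a/, so it spirantizes to the fricative [z]. /b/ is a stop between vowels /e/ and /e/, so it spirantizes to the fricative [v]. /sigaedagigogebe/ → sigaezagigogeve.
Rule 4 (final vowel raising): /e/ is a mid vowel in word-final position, so it raises to [i]. /sigaezagigogeve/ → sigaezagigogevi.

sigaezagigogevi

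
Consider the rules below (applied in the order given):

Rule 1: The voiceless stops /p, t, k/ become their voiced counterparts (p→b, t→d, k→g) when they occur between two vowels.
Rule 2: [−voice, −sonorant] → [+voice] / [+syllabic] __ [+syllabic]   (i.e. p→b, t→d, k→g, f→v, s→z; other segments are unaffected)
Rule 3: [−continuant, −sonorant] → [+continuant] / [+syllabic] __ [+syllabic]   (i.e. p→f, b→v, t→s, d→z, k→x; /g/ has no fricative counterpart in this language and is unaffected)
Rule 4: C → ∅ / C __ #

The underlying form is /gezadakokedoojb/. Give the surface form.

Rule 1 (intervocalic voicing): /k/ is a voiceless stop between vowels /a/ and /o/, so it voices to [g]. /k/ is a voiceless stop between vowels /o/ and /e/, so it voices to [g]. /gezadakokedoojb/ → gezadagogedoojb.
Rule 2 (intervocalic voicing): no segment meets the environment; /gezadagogedoojb/ is unchanged.
Rule 3 (intervocalic spirantization): /d/ is a stop between vowels /a/ and /a/, so it spirantizes to the fricative [z]. /d/ is a stop between vowels /e/ and /o/, so it spirantizes to the fricative [z]. /gezadagogedoojb/ → gezazagogezoojb.
Rule 4 (final cluster simplification): /b/ is the second consonant of a word-final cluster /jb/, so it deletes. /gezazagogezoojb/ → gezazagogezooj.

gezazagogezooj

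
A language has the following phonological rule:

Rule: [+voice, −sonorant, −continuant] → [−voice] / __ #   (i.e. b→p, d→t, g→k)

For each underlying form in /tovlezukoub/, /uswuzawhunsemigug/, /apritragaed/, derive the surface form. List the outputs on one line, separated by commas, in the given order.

tovlezukoup, uswuzawhunsemiguk, apritragaet

/tovlezukoub/: /b/ is a voiced stop in word-final position, so it devoices to [p]. → [tovlezukoup].
/uswuzawhunsemigug/: /g/ is a voiced stop in word-final position, so it devoices to [k]. → [uswuzawhunsemiguk].
/apritragaed/: /d/ is a voiced stop in word-final position, so it devoices to [t]. → [apritragaet].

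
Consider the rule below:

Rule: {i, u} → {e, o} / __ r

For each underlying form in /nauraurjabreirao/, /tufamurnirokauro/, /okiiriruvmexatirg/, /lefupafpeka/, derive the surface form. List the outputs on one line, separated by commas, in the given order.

naoraorjabreerao, tufamornerokaoro, okiereruvmexaterg, lefupafpeka

/nauraurjabreirao/: /u/ is a high vowel immediately before /r/, so it lowers to [o]. /u/ is a high vowel immediately before /r/, so it lowers to [o]. /i/ is a high vowel immediately before /r/, so it lowers to [e]. → [naoraorjabreerao].
/tufamurnirokauro/: /u/ is a high vowel immediately before /r/, so it lowers to [o]. /i/ is a high vowel immediately before /r/, so it lowers to [e]. /u/ is a high vowel immediately before /r/, so it lowers to [o]. → [tufamornerokaoro].
/okiiriruvmexatirg/: /i/ is a high vowel immediately before /r/, so it lowers to [e]. /i/ is a high vowel immediately before /r/, so it lowers to [e]. /i/ is a high vowel immediately before /r/, so it lowers to [e]. → [okiereruvmexaterg].
/lefupafpeka/: the rule's environment is not met; surfaces unchanged as [lefupafpeka].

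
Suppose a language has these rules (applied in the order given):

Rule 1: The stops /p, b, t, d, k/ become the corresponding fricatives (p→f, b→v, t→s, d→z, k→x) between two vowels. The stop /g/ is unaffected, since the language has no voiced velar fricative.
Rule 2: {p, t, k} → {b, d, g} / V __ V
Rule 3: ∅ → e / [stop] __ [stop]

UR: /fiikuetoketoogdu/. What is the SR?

Rule 1 (intervocalic spirantization): /k/ is a stop between vowels /i/ and /u/, so it spirantizes to the fricative [x]. /t/ is a stop between vowels /e/ and /o/, so it spirantizes to the fricative [s]. /k/ is a stop between vowels /o/ and /e/, so it spirantizes to the fricative [x]. /t/ is a stop between vowels /e/ and /o/, so it spirantizes to the fricative [s]. /fiikuetoketoogdu/ → fiixuesoxesoogdu.
Rule 2 (intervocalic voicing): no segment meets the environment; /fiixuesoxesoogdu/ is unchanged.
Rule 3 (stop-cluster e-epenthesis): /g/ and /d/ form a stop–stop cluster, so [e] is inserted between them. /fiixuesoxesoogdu/ → fiixuesoxesoogedu.

fiixuesoxesoogedu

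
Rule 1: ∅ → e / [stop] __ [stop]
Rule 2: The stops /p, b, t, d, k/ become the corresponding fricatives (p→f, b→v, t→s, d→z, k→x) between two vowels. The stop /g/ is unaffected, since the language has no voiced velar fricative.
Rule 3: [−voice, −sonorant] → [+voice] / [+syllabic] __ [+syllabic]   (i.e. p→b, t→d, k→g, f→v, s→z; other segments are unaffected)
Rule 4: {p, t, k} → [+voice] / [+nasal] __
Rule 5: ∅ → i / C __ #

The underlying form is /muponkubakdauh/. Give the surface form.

muvonguvaxezauhi

Rule 1 (stop-cluster e-epenthesis): /k/ and /d/ form a stop–stop cluster, so [e] is inserted between them. /muponkubakdauh/ → muponkubakedauh.
Rule 2 (intervocalic spirantization): /p/ is a stop between vowels /u/ and /o/, so it spirantizes to the fricative [f]. /b/ is a stop between vowels /u/ and /a/, so it spirantizes to the fricative [v]. /k/ is a stop between vowels /a/ and /e/, so it spirantizes to the fricative [x]. /d/ is a stop between vowels /e/ and /a/, so it spirantizes to the fricative [z]. /muponkubakedauh/ → mufonkuvaxezauh.
Rule 3 (intervocalic voicing): /f/ is a voiceless obstruent between vowels /u/ and /o/, so it voices to [v]. /mufonkuvaxezauh/ → muvonkuvaxezauh.
Rule 4 (post-nasal voicing): /k/ is a voiceless stop immediately after the nasal /n/, so it voices to [g]. /muvonkuvaxezauh/ → muvonguvaxezauh.
Rule 5 (final i-epenthesis): the form ends in the consonant /h/, so [i] is inserted word-finally. /muvonguvaxezauh/ → muvonguvaxezauhi.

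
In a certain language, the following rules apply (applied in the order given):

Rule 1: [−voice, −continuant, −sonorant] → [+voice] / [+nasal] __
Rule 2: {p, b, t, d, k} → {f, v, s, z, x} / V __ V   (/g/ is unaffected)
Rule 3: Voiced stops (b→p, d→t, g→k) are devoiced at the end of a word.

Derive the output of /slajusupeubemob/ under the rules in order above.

slajusufeuvemop

Rule 1 (post-nasal voicing): no segment meets the environment; /slajusupeubemob/ is unchanged.
Rule 2 (intervocalic spirantization): /p/ is a stop between vowels /u/ and /e/, so it spirantizes to the fricative [f]. /b/ is a stop between vowels /u/ and /e/, so it spirantizes to the fricative [v]. /slajusupeubemob/ → slajusufeuvemob.
Rule 3 (final devoicing): /b/ is a voiced stop in word-final position, so it devoices to [p]. /slajusufeuvemob/ → slajusufeuvemop.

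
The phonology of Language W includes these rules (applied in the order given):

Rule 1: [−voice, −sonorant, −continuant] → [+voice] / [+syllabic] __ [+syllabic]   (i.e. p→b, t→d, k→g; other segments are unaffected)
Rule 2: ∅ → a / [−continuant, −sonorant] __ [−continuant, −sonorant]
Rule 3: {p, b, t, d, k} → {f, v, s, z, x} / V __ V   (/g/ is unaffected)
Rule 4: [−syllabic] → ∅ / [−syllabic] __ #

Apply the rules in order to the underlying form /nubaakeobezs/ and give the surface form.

Rule 1 (intervocalic voicing): /k/ is a voiceless stop between vowels /a/ and /e/, so it voices to [g]. /nubaakeobezs/ → nubaageobezs.
Rule 2 (stop-cluster a-epenthesis): no segment meets the environment; /nubaageobezs/ is unchanged.
Rule 3 (intervocalic spirantization): /b/ is a stop between vowels /u/ and /a/, so it spirantizes to the fricative [v]. /b/ is a stop between vowels /o/ and /e/, so it spirantizes to the fricative [v]. /nubaageobezs/ → nuvaageovezs.
Rule 4 (final cluster simplification): /s/ is the second consonant of a word-final cluster /zs/, so it deletes. /nuvaageovezs/ → nuvaageovez.

nuvaageovez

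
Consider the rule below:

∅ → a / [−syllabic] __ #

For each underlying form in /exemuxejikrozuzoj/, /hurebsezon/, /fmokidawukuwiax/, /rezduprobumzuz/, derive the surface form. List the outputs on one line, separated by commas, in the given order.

exemuxejikrozuzoja, hurebsezona, fmokidawukuwiaxa, rezduprobumzuza

/exemuxejikrozuzoj/: the form ends in the consonant /j/, so [a] is inserted word-finally. → [exemuxejikrozuzoja].
/hurebsezon/: the form ends in the consonant /n/, so [a] is inserted word-finally. → [hurebsezona].
/fmokidawukuwiax/: the form ends in the consonant /x/, so [a] is inserted word-finally. → [fmokidawukuwiaxa].
/rezduprobumzuz/: the form ends in the consonant /z/, so [a] is inserted word-finally. → [rezduprobumzuza].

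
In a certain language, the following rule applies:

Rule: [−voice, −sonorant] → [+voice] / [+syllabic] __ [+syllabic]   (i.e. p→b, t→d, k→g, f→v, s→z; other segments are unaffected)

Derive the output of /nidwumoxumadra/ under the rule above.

No segment of /nidwumoxumadra/ meets the structural description of the rule, so the form surfaces unchanged.

nidwumoxumadra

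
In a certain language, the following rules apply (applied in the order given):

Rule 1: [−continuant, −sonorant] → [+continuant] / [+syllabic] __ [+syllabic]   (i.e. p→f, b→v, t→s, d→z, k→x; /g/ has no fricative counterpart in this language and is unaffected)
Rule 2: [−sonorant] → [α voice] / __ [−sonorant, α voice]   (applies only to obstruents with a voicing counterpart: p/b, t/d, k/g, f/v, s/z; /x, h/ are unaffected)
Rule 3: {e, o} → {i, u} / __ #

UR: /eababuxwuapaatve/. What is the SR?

eavavuxwuafaadvi

Rule 1 (intervocalic spirantization): /b/ is a stop between vowels /a/ and /a/, so it spirantizes to the fricative [v]. /b/ is a stop between vowels /a/ and /u/, so it spirantizes to the fricative [v]. /p/ is a stop between vowels /a/ and /a/, so it spirantizes to the fricative [f]. /eababuxwuapaatve/ → eavavuxwuafaatve.
Rule 2 (regressive voicing assimilation): /t/ precedes the voiced obstruent /v/, so it voices to [d] by assimilation. /eavavuxwuafaatve/ → eavavuxwuafaadve.
Rule 3 (final vowel raising): /e/ is a mid vowel in word-final position, so it raises to [i]. /eavavuxwuafaadve/ → eavavuxwuafaadvi.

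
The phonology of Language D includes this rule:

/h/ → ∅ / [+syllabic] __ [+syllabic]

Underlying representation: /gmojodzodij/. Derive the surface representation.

gmojodzodij

No segment of /gmojodzodij/ meets the structural description of the rule, so the form surfaces unchanged.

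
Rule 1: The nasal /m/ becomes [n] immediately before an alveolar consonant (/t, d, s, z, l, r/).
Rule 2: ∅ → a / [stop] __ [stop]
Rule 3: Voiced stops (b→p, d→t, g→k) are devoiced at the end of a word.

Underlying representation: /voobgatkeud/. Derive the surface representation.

Rule 1 (nasal place assimilation): no segment meets the environment; /voobgatkeud/ is unchanged.
Rule 2 (stop-cluster a-epenthesis): /b/ and /g/ form a stop–stop cluster, so [a] is inserted between them. /t/ and /k/ form a stop–stop cluster, so [a] is inserted between them. /voobgatkeud/ → voobagatakeud.
Rule 3 (final devoicing): /d/ is a voiced stop in word-final position, so it devoices to [t]. /voobagatakeud/ → voobagatakeut.

voobagatakeut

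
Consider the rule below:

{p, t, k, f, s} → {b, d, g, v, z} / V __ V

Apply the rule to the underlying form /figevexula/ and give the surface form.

No segment of /figevexula/ meets the structural description of the rule, so the form surfaces unchanged.

figevexula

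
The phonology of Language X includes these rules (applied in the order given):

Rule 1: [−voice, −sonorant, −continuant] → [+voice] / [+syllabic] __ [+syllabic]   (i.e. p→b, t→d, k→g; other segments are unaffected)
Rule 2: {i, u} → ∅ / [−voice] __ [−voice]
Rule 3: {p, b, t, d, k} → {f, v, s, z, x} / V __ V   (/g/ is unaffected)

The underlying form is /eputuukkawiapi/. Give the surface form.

Rule 1 (intervocalic voicing): /p/ is a voiceless stop between vowels /e/ and /u/, so it voices to [b]. /t/ is a voiceless stop between vowels /u/ and /u/, so it voices to [d]. /p/ is a voiceless stop between vowels /a/ and /i/, so it voices to [b]. /eputuukkawiapi/ → ebuduukkawiabi.
Rule 2 (high vowel syncope): no segment meets the environment; /ebuduukkawiabi/ is unchanged.
Rule 3 (intervocalic spirantization): /b/ is a stop between vowels /e/ and /u/, so it spirantizes to the fricative [v]. /d/ is a stop between vowels /u/ and /u/, so it spirantizes to the fricative [z]. /b/ is a stop between vowels /a/ and /i/, so it spirantizes to the fricative [v]. /ebuduukkawiabi/ → evuzuukkawiavi.

evuzuukkawiavi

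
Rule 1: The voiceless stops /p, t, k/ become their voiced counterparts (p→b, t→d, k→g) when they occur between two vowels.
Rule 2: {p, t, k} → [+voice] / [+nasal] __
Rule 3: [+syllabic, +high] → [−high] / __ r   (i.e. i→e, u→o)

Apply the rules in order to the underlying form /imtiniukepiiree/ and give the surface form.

imdiniugebieree

Rule 1 (intervocalic voicing): /k/ is a voiceless stop between vowels /u/ and /e/, so it voices to [g]. /p/ is a voiceless stop between vowels /e/ and /i/, so it voices to [b]. /imtiniukepiiree/ → imtiniugebiiree.
Rule 2 (post-nasal voicing): /t/ is a voiceless stop immediately after the nasal /m/, so it voices to [d]. /imtiniugebiiree/ → imdiniugebiiree.
Rule 3 (pre-rhotic lowering): /i/ is a high vowel immediately before /r/, so it lowers to [e]. /imdiniugebiiree/ → imdiniugebieree.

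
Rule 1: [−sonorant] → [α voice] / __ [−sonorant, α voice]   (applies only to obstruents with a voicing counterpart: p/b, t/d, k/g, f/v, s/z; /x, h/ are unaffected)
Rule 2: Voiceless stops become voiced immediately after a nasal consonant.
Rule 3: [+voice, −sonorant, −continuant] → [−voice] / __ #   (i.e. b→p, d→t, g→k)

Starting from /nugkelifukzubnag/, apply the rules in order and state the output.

nukkelifugzubnak

Rule 1 (regressive voicing assimilation): /g/ precedes the voiceless obstruent /k/, so it devoices to [k] by assimilation. /k/ precedes the voiced obstruent /z/, so it voices to [g] by assimilation. /nugkelifukzubnag/ → nukkelifugzubnag.
Rule 2 (post-nasal voicing): no segment meets the environment; /nukkelifugzubnag/ is unchanged.
Rule 3 (final devoicing): /g/ is a voiced stop in word-final position, so it devoices to [k]. /nukkelifugzubnag/ → nukkelifugzubnak.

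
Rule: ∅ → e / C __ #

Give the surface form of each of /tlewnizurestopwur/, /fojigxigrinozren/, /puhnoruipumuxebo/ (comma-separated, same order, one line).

tlewnizurestopwure, fojigxigrinozrene, puhnoruipumuxebo

/tlewnizurestopwur/: the form ends in the consonant /r/, so [e] is inserted word-finally. → [tlewnizurestopwure].
/fojigxigrinozren/: the form ends in the consonant /n/, so [e] is inserted word-finally. → [fojigxigrinozrene].
/puhnoruipumuxebo/: the rule's environment is not met; surfaces unchanged as [puhnoruipumuxebo].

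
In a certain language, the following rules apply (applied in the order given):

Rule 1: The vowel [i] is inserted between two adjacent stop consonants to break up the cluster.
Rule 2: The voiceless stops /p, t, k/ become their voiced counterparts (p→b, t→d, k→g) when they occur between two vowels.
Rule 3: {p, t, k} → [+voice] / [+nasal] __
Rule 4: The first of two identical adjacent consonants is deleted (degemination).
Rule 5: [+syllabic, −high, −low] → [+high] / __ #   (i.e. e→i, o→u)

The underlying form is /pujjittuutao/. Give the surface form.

Rule 1 (stop-cluster i-epenthesis): /t/ and /t/ form a stop–stop cluster, so [i] is inserted between them. /pujjittuutao/ → pujjitituutao.
Rule 2 (intervocalic voicing): /t/ is a voiceless stop between vowels /i/ and /i/, so it voices to [d]. /t/ is a voiceless stop between vowels /i/ and /u/, so it voices to [d]. /t/ is a voiceless stop between vowels /u/ and /a/, so it voices to [d]. /pujjitituutao/ → pujjididuudao.
Rule 3 (post-nasal voicing): no segment meets the environment; /pujjididuudao/ is unchanged.
Rule 4 (degemination): /jj/ is a geminate; the first /j/ deletes. /pujjididuudao/ → pujididuudao.
Rule 5 (final vowel raising): /o/ is a mid vowel in word-final position, so it raises to [u]. /pujididuudao/ → pujididuudau.

pujididuudau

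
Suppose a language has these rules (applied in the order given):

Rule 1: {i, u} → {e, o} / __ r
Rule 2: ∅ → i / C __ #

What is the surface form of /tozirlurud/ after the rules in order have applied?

Rule 1 (pre-rhotic lowering): /i/ is a high vowel immediately before /r/, so it lowers to [e]. /u/ is a high vowel immediately before /r/, so it lowers to [o]. /tozirlurud/ → tozerlorud.
Rule 2 (final i-epenthesis): the form ends in the consonant /d/, so [i] is inserted word-finally. /tozerlorud/ → tozerlorudi.

tozerlorudi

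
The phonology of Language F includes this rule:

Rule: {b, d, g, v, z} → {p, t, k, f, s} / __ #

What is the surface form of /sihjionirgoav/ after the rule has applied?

sihjionirgoaf

/v/ is a voiced obstruent in word-final position, so it devoices to [f].
Surface form: [sihjionirgoaf].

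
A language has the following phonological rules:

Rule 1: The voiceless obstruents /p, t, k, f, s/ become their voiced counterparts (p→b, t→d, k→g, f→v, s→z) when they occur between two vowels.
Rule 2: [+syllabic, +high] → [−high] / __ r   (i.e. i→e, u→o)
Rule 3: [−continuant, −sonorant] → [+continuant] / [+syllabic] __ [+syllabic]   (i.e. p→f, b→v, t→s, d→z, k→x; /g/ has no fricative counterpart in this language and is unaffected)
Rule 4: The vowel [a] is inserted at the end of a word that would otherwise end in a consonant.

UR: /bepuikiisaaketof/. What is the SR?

Rule 1 (intervocalic voicing): /p/ is a voiceless obstruent between vowels /e/ and /u/, so it voices to [b]. /k/ is a voiceless obstruent between vowels /i/ and /i/, so it voices to [g]. /s/ is a voiceless obstruent between vowels /i/ and /a/, so it voices to [z]. /k/ is a voiceless obstruent between vowels /a/ and /e/, so it voices to [g]. /t/ is a voiceless obstruent between vowels /e/ and /o/, so it voices to [d]. /bepuikiisaaketof/ → bebuigiizaagedof.
Rule 2 (pre-rhotic lowering): no segment meets the environment; /bebuigiizaagedof/ is unchanged.
Rule 3 (intervocalic spirantization): /b/ is a stop between vowels /e/ and /u/, so it spirantizes to the fricative [v]. /d/ is a stop between vowels /e/ and /o/, so it spirantizes to the fricative [z]. /bebuigiizaagedof/ → bevuigiizaagezof.
Rule 4 (final a-epenthesis): the form ends in the consonant /f/, so [a] is inserted word-finally. /bevuigiizaagezof/ → bevuigiizaagezofa.

bevuigiizaagezofa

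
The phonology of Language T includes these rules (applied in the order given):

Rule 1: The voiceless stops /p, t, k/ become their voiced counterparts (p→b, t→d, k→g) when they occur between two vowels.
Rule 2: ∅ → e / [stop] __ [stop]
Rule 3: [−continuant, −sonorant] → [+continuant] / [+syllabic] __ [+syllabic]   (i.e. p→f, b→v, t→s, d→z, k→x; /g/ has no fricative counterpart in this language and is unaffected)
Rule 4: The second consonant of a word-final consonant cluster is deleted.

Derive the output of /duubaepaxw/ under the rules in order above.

Rule 1 (intervocalic voicing): /p/ is a voiceless stop between vowels /e/ and /a/, so it voices to [b]. /duubaepaxw/ → duubaebaxw.
Rule 2 (stop-cluster e-epenthesis): no segment meets the environment; /duubaebaxw/ is unchanged.
Rule 3 (intervocalic spirantization): /b/ is a stop between vowels /u/ and /a/, so it spirantizes to the fricative [v]. /b/ is a stop between vowels /e/ and /a/, so it spirantizes to the fricative [v]. /duubaebaxw/ → duuvaevaxw.
Rule 4 (final cluster simplification): /w/ is the second consonant of a word-final cluster /xw/, so it deletes. /duuvaevaxw/ → duuvaevax.

duuvaevax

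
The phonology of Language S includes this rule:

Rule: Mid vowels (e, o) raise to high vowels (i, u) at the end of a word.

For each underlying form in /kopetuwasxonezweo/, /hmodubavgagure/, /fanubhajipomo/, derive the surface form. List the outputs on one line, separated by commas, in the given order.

/kopetuwasxonezweo/: /o/ is a mid vowel in word-final position, so it raises to [u]. → [kopetuwasxonezweu].
/hmodubavgagure/: /e/ is a mid vowel in word-final position, so it raises to [i]. → [hmodubavgaguri].
/fanubhajipomo/: /o/ is a mid vowel in word-final position, so it raises to [u]. → [fanubhajipomu].

kopetuwasxonezweu, hmodubavgaguri, fanubhajipomu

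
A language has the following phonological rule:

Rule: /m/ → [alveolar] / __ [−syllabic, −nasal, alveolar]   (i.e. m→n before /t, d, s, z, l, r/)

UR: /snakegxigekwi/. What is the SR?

No segment of /snakegxigekwi/ meets the structural description of the rule, so the form surfaces unchanged.

snakegxigekwi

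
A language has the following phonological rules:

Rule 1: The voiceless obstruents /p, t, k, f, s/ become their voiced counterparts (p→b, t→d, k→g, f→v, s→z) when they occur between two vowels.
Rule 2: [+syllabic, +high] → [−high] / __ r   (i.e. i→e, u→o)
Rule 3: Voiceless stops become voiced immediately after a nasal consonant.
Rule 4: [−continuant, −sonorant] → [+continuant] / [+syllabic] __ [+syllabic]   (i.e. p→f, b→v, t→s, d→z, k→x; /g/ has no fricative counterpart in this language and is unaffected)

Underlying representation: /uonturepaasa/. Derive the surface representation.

uondorevaaza

Rule 1 (intervocalic voicing): /p/ is a voiceless obstruent between vowels /e/ and /a/, so it voices to [b]. /s/ is a voiceless obstruent between vowels /a/ and /a/, so it voices to [z]. /uonturepaasa/ → uonturebaaza.
Rule 2 (pre-rhotic lowering): /u/ is a high vowel immediately before /r/, so it lowers to [o]. /uonturebaaza/ → uontorebaaza.
Rule 3 (post-nasal voicing): /t/ is a voiceless stop immediately after the nasal /n/, so it voices to [d]. /uontorebaaza/ → uondorebaaza.
Rule 4 (intervocalic spirantization): /b/ is a stop between vowels /e/ and /a/, so it spirantizes to the fricative [v]. /uondorebaaza/ → uondorevaaza.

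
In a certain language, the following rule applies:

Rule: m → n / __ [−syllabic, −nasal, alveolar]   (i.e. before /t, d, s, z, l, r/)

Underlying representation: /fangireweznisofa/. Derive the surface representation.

fangireweznisofa

No segment of /fangireweznisofa/ meets the structural description of the rule, so the form surfaces unchanged.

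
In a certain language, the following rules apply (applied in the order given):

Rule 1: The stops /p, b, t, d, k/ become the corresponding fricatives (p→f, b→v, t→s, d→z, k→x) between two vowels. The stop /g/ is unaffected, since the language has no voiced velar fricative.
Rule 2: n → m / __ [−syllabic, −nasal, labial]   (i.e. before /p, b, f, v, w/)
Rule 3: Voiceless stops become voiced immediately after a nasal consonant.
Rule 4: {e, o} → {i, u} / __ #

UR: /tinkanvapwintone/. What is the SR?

tingamvapwindoni

Rule 1 (intervocalic spirantization): no segment meets the environment; /tinkanvapwintone/ is unchanged.
Rule 2 (nasal place assimilation): /n/ precedes the labial consonant /v/, so it assimilates in place to [m]. /tinkanvapwintone/ → tinkamvapwintone.
Rule 3 (post-nasal voicing): /k/ is a voiceless stop immediately after the nasal /n/, so it voices to [g]. /t/ is a voiceless stop immediately after the nasal /n/, so it voices to [d]. /tinkamvapwintone/ → tingamvapwindone.
Rule 4 (final vowel raising): /e/ is a mid vowel in word-final position, so it raises to [i]. /tingamvapwindone/ → tingamvapwindoni.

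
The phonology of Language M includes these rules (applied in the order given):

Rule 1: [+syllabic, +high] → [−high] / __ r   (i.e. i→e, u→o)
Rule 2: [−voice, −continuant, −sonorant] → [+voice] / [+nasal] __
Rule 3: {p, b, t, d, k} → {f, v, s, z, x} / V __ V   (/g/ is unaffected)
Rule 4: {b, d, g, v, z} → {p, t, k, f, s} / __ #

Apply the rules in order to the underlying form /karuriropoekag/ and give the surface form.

Rule 1 (pre-rhotic lowering): /u/ is a high vowel immediately before /r/, so it lowers to [o]. /i/ is a high vowel immediately before /r/, so it lowers to [e]. /karuriropoekag/ → karoreropoekag.
Rule 2 (post-nasal voicing): no segment meets the environment; /karoreropoekag/ is unchanged.
Rule 3 (intervocalic spirantization): /p/ is a stop between vowels /o/ and /o/, so it spirantizes to the fricative [f]. /k/ is a stop between vowels /e/ and /a/, so it spirantizes to the fricative [x]. /karoreropoekag/ → karorerofoexag.
Rule 4 (final devoicing): /g/ is a voiced obstruent in word-final position, so it devoices to [k]. /karorerofoexag/ → karorerofoexak.

karorerofoexak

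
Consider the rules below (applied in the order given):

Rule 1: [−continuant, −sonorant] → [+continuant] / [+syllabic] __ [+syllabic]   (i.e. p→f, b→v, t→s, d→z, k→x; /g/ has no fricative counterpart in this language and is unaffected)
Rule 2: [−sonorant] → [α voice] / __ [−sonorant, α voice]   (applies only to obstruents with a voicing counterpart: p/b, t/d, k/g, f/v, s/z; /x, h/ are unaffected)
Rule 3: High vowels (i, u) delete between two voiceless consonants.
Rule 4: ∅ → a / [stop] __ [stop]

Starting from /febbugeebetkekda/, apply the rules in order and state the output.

febabugeevetakegada

Rule 1 (intervocalic spirantization): /b/ is a stop between vowels /e/ and /e/, so it spirantizes to the fricative [v]. /febbugeebetkekda/ → febbugeevetkekda.
Rule 2 (regressive voicing assimilation): /k/ precedes the voiced obstruent /d/, so it voices to [g] by assimilation. /febbugeevetkekda/ → febbugeevetkegda.
Rule 3 (high vowel syncope): no segment meets the environment; /febbugeevetkegda/ is unchanged.
Rule 4 (stop-cluster a-epenthesis): /b/ and /b/ form a stop–stop cluster, so [a] is inserted between them. /t/ and /k/ form a stop–stop cluster, so [a] is inserted between them. /g/ and /d/ form a stop–stop cluster, so [a] is inserted between them. /febbugeevetkegda/ → febabugeevetakegada.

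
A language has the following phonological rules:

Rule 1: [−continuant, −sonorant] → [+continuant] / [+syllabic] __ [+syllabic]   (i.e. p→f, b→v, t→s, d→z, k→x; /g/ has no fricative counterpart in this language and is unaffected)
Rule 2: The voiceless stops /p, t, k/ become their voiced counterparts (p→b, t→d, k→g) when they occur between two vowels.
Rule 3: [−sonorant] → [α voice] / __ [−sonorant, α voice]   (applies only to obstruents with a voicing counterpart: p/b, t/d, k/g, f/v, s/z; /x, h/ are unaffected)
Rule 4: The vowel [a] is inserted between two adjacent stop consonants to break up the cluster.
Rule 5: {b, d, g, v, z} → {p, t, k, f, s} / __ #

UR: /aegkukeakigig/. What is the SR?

aekakuxeaxigik

Rule 1 (intervocalic spirantization): /k/ is a stop between vowels /u/ and /e/, so it spirantizes to the fricative [x]. /k/ is a stop between vowels /a/ and /i/, so it spirantizes to the fricative [x]. /aegkukeakigig/ → aegkuxeaxigig.
Rule 2 (intervocalic voicing): no segment meets the environment; /aegkuxeaxigig/ is unchanged.
Rule 3 (regressive voicing assimilation): /g/ precedes the voiceless obstruent /k/, so it devoices to [k] by assimilation. /aegkuxeaxigig/ → aekkuxeaxigig.
Rule 4 (stop-cluster a-epenthesis): /k/ and /k/ form a stop–stop cluster, so [a] is inserted between them. /aekkuxeaxigig/ → aekakuxeaxigig.
Rule 5 (final devoicing): /g/ is a voiced obstruent in word-final position, so it devoices to [k]. /aekakuxeaxigig/ → aekakuxeaxigik.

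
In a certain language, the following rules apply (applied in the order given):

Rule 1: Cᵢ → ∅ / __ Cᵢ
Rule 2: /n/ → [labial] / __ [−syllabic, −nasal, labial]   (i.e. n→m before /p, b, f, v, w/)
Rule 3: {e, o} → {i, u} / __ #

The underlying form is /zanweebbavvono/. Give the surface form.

Rule 1 (degemination): /bb/ is a geminate; the first /b/ deletes. /vv/ is a geminate; the first /v/ deletes. /zanweebbavvono/ → zanweebavono.
Rule 2 (nasal place assimilation): /n/ precedes the labial consonant /w/, so it assimilates in place to [m]. /zanweebavono/ → zamweebavono.
Rule 3 (final vowel raising): /o/ is a mid vowel in word-final position, so it raises to [u]. /zamweebavono/ → zamweebavonu.

zamweebavonu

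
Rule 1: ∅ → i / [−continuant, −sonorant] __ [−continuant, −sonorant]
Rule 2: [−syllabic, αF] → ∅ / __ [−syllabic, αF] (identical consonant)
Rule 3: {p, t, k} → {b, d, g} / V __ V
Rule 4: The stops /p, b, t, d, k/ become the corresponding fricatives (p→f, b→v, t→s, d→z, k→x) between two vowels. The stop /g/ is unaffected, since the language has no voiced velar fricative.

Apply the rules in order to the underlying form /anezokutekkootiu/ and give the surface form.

anezoguzegigooziu

Rule 1 (stop-cluster i-epenthesis): /k/ and /k/ form a stop–stop cluster, so [i] is inserted between them. /anezokutekkootiu/ → anezokutekikootiu.
Rule 2 (degemination): no segment meets the environment; /anezokutekikootiu/ is unchanged.
Rule 3 (intervocalic voicing): /k/ is a voiceless stop between vowels /o/ and /u/, so it voices to [g]. /t/ is a voiceless stop between vowels /u/ and /e/, so it voices to [d]. /k/ is a voiceless stop between vowels /e/ and /i/, so it voices to [g]. /k/ is a voiceless stop between vowels /i/ and /o/, so it voices to [g]. /t/ is a voiceless stop between vowels /o/ and /i/, so it voices to [d]. /anezokutekikootiu/ → anezogudegigoodiu.
Rule 4 (intervocalic spirantization): /d/ is a stop between vowels /u/ and /e/, so it spirantizes to the fricative [z]. /d/ is a stop between vowels /o/ and /i/, so it spirantizes to the fricative [z]. /anezogudegigoodiu/ → anezoguzegigooziu.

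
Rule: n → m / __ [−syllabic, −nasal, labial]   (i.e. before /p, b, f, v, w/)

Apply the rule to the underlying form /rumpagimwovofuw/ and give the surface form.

No segment of /rumpagimwovofuw/ meets the structural description of the rule, so the form surfaces unchanged.

rumpagimwovofuw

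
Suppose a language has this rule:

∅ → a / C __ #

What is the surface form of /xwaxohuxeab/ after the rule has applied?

the form ends in the consonant /b/, so [a] is inserted word-finally.
Surface form: [xwaxohuxeaba].

xwaxohuxeaba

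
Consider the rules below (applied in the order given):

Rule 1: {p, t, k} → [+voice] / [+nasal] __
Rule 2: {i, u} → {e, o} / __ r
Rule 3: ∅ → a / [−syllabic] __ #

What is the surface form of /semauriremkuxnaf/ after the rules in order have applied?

semaoreremguxnafa

Rule 1 (post-nasal voicing): /k/ is a voiceless stop immediately after the nasal /m/, so it voices to [g]. /semauriremkuxnaf/ → semauriremguxnaf.
Rule 2 (pre-rhotic lowering): /u/ is a high vowel immediately before /r/, so it lowers to [o]. /i/ is a high vowel immediately before /r/, so it lowers to [e]. /semauriremguxnaf/ → semaoreremguxnaf.
Rule 3 (final a-epenthesis): the form ends in the consonant /f/, so [a] is inserted word-finally. /semaoreremguxnaf/ → semaoreremguxnafa.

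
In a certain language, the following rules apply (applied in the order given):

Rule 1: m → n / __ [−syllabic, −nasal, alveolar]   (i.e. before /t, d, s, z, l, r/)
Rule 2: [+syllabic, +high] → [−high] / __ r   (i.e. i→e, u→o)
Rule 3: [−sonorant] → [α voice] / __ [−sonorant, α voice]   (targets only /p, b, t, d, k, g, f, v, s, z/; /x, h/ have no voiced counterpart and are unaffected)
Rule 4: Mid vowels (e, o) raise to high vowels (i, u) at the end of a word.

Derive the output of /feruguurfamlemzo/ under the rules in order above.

feruguorfanlenzu

Rule 1 (nasal place assimilation): /m/ precedes the alveolar consonant /l/, so it assimilates in place to [n]. /m/ precedes the alveolar consonant /z/, so it assimilates in place to [n]. /feruguurfamlemzo/ → feruguurfanlenzo.
Rule 2 (pre-rhotic lowering): /u/ is a high vowel immediately before /r/, so it lowers to [o]. /feruguurfanlenzo/ → feruguorfanlenzo.
Rule 3 (regressive voicing assimilation): no segment meets the environment; /feruguorfanlenzo/ is unchanged.
Rule 4 (final vowel raising): /o/ is a mid vowel in word-final position, so it raises to [u]. /feruguorfanlenzo/ → feruguorfanlenzu.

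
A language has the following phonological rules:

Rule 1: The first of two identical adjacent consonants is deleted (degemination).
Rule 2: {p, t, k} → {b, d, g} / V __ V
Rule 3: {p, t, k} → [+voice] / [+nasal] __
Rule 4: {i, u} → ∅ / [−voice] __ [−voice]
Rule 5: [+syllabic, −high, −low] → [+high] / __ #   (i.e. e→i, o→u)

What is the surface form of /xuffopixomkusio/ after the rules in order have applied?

Rule 1 (degemination): /ff/ is a geminate; the first /f/ deletes. /xuffopixomkusio/ → xufopixomkusio.
Rule 2 (intervocalic voicing): /p/ is a voiceless stop between vowels /o/ and /i/, so it voices to [b]. /xufopixomkusio/ → xufobixomkusio.
Rule 3 (post-nasal voicing): /k/ is a voiceless stop immediately after the nasal /m/, so it voices to [g]. /xufobixomkusio/ → xufobixomgusio.
Rule 4 (high vowel syncope): /u/ is a high vowel flanked by voiceless consonants /x/ and /f/, so it deletes. /xufobixomgusio/ → xfobixomgusio.
Rule 5 (final vowel raising): /o/ is a mid vowel in word-final position, so it raises to [u]. /xfobixomgusio/ → xfobixomgusiu.

xfobixomgusiu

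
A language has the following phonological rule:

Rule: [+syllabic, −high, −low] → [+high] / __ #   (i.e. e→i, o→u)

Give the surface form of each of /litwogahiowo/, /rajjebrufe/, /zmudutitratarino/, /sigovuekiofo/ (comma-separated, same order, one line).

litwogahiowu, rajjebrufi, zmudutitratarinu, sigovuekiofu

/litwogahiowo/: /o/ is a mid vowel in word-final position, so it raises to [u]. → [litwogahiowu].
/rajjebrufe/: /e/ is a mid vowel in word-final position, so it raises to [i]. → [rajjebrufi].
/zmudutitratarino/: /o/ is a mid vowel in word-final position, so it raises to [u]. → [zmudutitratarinu].
/sigovuekiofo/: /o/ is a mid vowel in word-final position, so it raises to [u]. → [sigovuekiofu].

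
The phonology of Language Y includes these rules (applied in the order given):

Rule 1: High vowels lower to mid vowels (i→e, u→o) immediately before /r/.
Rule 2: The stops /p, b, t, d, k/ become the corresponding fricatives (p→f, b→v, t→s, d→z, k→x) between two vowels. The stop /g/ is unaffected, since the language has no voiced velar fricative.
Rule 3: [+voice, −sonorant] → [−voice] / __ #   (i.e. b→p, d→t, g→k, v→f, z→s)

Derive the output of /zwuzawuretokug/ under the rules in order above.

Rule 1 (pre-rhotic lowering): /u/ is a high vowel immediately before /r/, so it lowers to [o]. /zwuzawuretokug/ → zwuzaworetokug.
Rule 2 (intervocalic spirantization): /t/ is a stop between vowels /e/ and /o/, so it spirantizes to the fricative [s]. /k/ is a stop between vowels /o/ and /u/, so it spirantizes to the fricative [x]. /zwuzaworetokug/ → zwuzaworesoxug.
Rule 3 (final devoicing): /g/ is a voiced obstruent in word-final position, so it devoices to [k]. /zwuzaworesoxug/ → zwuzaworesoxuk.

zwuzaworesoxuk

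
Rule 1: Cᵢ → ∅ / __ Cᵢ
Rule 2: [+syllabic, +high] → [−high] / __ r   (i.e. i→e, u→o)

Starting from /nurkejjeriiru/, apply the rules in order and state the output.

norkejerieru

Rule 1 (degemination): /jj/ is a geminate; the first /j/ deletes. /nurkejjeriiru/ → nurkejeriiru.
Rule 2 (pre-rhotic lowering): /u/ is a high vowel immediately before /r/, so it lowers to [o]. /i/ is a high vowel immediately before /r/, so it lowers to [e]. /nurkejeriiru/ → norkejerieru.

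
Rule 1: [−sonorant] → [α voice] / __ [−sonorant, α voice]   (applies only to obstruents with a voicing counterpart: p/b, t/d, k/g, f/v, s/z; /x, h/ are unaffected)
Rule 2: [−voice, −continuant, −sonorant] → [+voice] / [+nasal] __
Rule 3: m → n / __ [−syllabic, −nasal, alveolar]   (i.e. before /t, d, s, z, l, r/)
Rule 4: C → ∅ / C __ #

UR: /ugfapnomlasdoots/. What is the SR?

ukfapnonlazdoot

Rule 1 (regressive voicing assimilation): /g/ precedes the voiceless obstruent /f/, so it devoices to [k] by assimilation. /s/ precedes the voiced obstruent /d/, so it voices to [z] by assimilation. /ugfapnomlasdoots/ → ukfapnomlazdoots.
Rule 2 (post-nasal voicing): no segment meets the environment; /ukfapnomlazdoots/ is unchanged.
Rule 3 (nasal place assimilation): /m/ precedes the alveolar consonant /l/, so it assimilates in place to [n]. /ukfapnomlazdoots/ → ukfapnonlazdoots.
Rule 4 (final cluster simplification): /s/ is the second consonant of a word-final cluster /ts/, so it deletes. /ukfapnonlazdoots/ → ukfapnonlazdoot.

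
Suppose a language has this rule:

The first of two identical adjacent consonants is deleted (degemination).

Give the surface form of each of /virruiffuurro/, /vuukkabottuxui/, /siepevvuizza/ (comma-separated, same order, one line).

/virruiffuurro/: /rr/ is a geminate; the first /r/ deletes. /ff/ is a geminate; the first /f/ deletes. /rr/ is a geminate; the first /r/ deletes. → [viruifuuro].
/vuukkabottuxui/: /kk/ is a geminate; the first /k/ deletes. /tt/ is a geminate; the first /t/ deletes. → [vuukabotuxui].
/siepevvuizza/: /vv/ is a geminate; the first /v/ deletes. /zz/ is a geminate; the first /z/ deletes. → [siepevuiza].

viruifuuro, vuukabotuxui, siepevuiza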